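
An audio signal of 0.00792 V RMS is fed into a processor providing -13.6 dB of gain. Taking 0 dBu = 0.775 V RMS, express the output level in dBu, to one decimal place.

-53.4 dBu

Input level: 20·log₁₀(0.00792/0.775) = -39.81 dBu.
Output: -39.81 − 13.6 = -53.4 dBu.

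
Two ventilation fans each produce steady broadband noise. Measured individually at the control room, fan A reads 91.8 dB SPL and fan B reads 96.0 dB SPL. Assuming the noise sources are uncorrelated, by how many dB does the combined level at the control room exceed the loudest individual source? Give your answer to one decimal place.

Incoherent sources sum as intensities:
L_total = 10·log₁₀(10^(91.8/10) + 10^(96.0/10)) = 97.40 dB SPL.
Excess over the loudest (96.0 dB): 97.40 − 96.0 = 1.4 dB.

1.4 dB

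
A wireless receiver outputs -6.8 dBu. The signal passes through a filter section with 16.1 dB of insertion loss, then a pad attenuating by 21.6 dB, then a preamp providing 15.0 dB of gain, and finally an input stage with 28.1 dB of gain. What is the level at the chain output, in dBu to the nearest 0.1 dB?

-1.4 dBu

Cascaded gains and losses add directly in dB.
-6.8 − 16.1 − 21.6 + 15.0 + 28.1 = -1.4 dBu.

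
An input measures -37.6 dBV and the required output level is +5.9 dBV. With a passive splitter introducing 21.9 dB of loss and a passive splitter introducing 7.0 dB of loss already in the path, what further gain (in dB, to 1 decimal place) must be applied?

The required make-up gain is the shortfall in the dB sum.
G = +5.9 − (-37.6) + 21.9 + 7.0 = 72.4 dB.

72.4 dB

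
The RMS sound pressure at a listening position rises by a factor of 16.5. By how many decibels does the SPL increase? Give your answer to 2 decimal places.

SPL change from a pressure ratio uses the 20·log₁₀ form:
20·log₁₀(16.5) = 24.35 dB.

24.35 dB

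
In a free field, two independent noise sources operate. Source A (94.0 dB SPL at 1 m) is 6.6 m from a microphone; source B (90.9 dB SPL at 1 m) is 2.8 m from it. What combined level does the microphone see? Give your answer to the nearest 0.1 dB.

At the listener: L_A = 94.0 − 20·log₁₀(6.6) = 77.61 dB; L_B = 90.9 − 20·log₁₀(2.8) = 81.96 dB.
Combined: 10·log₁₀(10^(77.61/10)+10^(81.96/10)) = 83.3 dB SPL.

83.3 dB SPL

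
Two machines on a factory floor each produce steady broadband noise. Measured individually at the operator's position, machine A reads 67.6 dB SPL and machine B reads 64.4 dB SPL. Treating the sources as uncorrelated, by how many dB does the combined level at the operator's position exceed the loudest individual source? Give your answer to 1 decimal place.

Add the sources as powers (linear), then convert back to dB:
L_total = 10·log₁₀(10^(67.6/10) + 10^(64.4/10)) = 69.30 dB SPL.
Excess over the loudest (67.6 dB): 69.30 − 67.6 = 1.7 dB.

1.7 dB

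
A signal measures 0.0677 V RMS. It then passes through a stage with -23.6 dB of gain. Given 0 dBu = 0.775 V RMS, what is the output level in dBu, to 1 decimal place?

Input level: 20·log₁₀(0.0677/0.775) = -21.17 dBu.
Output: -21.17 − 23.6 = -44.8 dBu.

-44.8 dBu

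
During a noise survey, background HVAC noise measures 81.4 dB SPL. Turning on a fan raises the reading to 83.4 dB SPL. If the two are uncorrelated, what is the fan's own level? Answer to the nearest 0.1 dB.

Subtract intensities: L_src = 10·log₁₀(10^(L_total/10) − 10^(L_bg/10)).
L_src = 10·log₁₀(10^(83.4/10) − 10^(81.4/10)) = 10·log₁₀(80740000) = 79.1 dB SPL.

79.1 dB SPL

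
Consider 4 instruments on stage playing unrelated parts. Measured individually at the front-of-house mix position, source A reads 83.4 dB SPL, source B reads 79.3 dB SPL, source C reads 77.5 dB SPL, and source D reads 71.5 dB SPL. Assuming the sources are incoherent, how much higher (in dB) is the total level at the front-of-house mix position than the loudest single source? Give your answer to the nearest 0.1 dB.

2.3 dB

Incoherent sources sum as intensities:
L_total = 10·log₁₀(10^(83.4/10) + 10^(79.3/10) + 10^(77.5/10) + 10^(71.5/10)) = 85.73 dB SPL.
Excess over the loudest (83.4 dB): 85.73 − 83.4 = 2.3 dB.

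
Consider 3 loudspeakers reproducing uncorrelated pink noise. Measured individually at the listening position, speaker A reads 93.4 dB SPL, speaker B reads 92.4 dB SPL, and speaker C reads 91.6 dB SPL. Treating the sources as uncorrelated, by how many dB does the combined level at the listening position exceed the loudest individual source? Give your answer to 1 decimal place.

Uncorrelated sources add in intensity (power), not in dB.
L_total = 10·log₁₀(10^(93.4/10) + 10^(92.4/10) + 10^(91.6/10)) = 97.30 dB SPL.
Excess over the loudest (93.4 dB): 97.30 − 93.4 = 3.9 dB.

3.9 dB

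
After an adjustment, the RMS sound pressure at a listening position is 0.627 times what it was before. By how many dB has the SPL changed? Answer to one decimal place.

Sound pressure is an amplitude quantity: ΔL = 20·log₁₀(p₂/p₁).
20·log₁₀(0.627) = -4.1 dB.

-4.1 dB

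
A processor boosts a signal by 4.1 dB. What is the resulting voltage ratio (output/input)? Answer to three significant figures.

Voltage ratio = 10^(dB/20).
10^(4.1/20) = 10^(0.2050) = 1.60.

1.60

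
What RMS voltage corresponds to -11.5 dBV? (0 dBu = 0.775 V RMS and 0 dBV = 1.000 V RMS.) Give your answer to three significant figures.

0.266 V

V = 1.000 V × 10^(-11.5/20).
= 1.000 × 0.2661 = 0.266 V.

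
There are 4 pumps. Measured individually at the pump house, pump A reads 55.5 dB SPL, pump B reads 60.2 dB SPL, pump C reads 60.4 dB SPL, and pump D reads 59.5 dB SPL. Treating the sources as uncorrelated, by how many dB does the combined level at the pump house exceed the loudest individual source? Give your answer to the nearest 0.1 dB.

Incoherent sources sum as intensities:
L_total = 10·log₁₀(10^(55.5/10) + 10^(60.2/10) + 10^(60.4/10) + 10^(59.5/10)) = 65.30 dB SPL.
Excess over the loudest (60.4 dB): 65.30 − 60.4 = 4.9 dB.

4.9 dB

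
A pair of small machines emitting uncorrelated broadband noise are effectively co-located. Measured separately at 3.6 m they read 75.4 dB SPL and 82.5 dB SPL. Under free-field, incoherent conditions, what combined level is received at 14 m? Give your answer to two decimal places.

71.48 dB SPL

Combined at 3.6 m: 10·log₁₀(10^(75.4/10)+10^(82.5/10)) = 83.274 dB SPL.
Then apply −20·log₁₀(14/3.6) = -11.797 dB → 71.48 dB SPL.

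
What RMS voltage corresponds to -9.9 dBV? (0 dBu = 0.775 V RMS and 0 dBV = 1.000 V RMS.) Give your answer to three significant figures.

V = 1.000 V × 10^(-9.9/20).
= 1.000 × 0.3199 = 0.320 V.

0.320 V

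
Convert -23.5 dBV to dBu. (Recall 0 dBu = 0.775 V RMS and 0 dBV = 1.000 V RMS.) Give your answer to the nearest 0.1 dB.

-21.3 dBu

The offset between the scales is 20·log₁₀(0.775/1.000) = −2.214 dB.
So dBu = -23.5 + 2.214 = -21.3 dBu.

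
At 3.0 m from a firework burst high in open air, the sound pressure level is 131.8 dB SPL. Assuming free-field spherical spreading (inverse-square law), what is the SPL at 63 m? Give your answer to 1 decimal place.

Inverse-square spreading gives ΔL = −20·log₁₀(d₂/d₁).
ΔL = −20·log₁₀(63/3.0) = -26.44 dB, so L₂ = 131.8 + (-26.44) = 105.4 dB SPL.

105.4 dB SPL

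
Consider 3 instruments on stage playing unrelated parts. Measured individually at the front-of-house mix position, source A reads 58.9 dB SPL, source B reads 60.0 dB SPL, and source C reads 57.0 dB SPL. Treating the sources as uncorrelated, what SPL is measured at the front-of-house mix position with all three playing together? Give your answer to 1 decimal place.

Uncorrelated sources add in intensity (power), not in dB.
L_total = 10·log₁₀(10^(58.9/10) + 10^(60.0/10) + 10^(57.0/10)) = 10·log₁₀(2277000) = 63.6 dB SPL.

63.6 dB SPL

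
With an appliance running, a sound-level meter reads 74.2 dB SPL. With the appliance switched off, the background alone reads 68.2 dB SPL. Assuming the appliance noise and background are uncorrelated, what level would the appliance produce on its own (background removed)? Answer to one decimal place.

72.9 dB SPL

Remove the background by subtracting linear intensities:
L_src = 10·log₁₀(10^(74.2/10) − 10^(68.2/10)) = 10·log₁₀(19700000) = 72.9 dB SPL.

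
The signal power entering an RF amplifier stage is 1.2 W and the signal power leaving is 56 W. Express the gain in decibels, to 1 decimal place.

16.7 dB

Power ratio → dB uses the 10·log₁₀ form:
10·log₁₀(56/1.2) = 10·log₁₀(46.67) = 16.7 dB.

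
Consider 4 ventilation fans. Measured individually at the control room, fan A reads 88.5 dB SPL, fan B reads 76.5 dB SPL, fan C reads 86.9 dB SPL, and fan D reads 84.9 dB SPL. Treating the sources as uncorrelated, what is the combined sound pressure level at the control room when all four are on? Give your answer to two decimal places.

91.91 dB SPL

Uncorrelated sources add in intensity (power), not in dB.
L_total = 10·log₁₀(10^(88.5/10) + 10^(76.5/10) + 10^(86.9/10) + 10^(84.9/10)) = 10·log₁₀(1551000000) = 91.91 dB SPL.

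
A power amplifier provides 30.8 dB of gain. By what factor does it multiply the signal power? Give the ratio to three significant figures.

1200

Power ratio = 10^(dB/10).
10^(30.8/10) = 10^(3.080) = 1200.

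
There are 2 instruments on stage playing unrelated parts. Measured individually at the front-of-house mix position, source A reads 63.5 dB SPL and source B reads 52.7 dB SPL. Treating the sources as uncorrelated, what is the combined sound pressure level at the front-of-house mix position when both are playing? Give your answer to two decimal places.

Uncorrelated sources add in intensity (power), not in dB.
L_total = 10·log₁₀(10^(63.5/10) + 10^(52.7/10)) = 10·log₁₀(2425000) = 63.85 dB SPL.

63.85 dB SPL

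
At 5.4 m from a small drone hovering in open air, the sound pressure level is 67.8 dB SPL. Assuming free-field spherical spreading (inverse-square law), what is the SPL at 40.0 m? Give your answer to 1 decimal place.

For a point source in a free field, ΔL = −20·log₁₀(d₂/d₁).
ΔL = −20·log₁₀(40.0/5.4) = -17.39 dB, so L₂ = 67.8 + (-17.39) = 50.4 dB SPL.

50.4 dB SPL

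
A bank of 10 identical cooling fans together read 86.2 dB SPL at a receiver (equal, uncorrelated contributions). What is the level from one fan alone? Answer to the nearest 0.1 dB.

10 equal incoherent sources add 10·log₁₀(10) = 10.00 dB over one source.
L_one = 86.2 − 10.00 = 76.2 dB SPL.

76.2 dB SPL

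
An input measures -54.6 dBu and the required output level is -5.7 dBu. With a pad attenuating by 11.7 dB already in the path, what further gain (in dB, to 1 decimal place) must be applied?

The required make-up gain is the shortfall in the dB sum.
G = -5.7 − (-54.6) + 11.7 = 60.6 dB.

60.6 dB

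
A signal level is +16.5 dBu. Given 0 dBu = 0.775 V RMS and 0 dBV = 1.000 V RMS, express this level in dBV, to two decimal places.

+14.29 dBV

The offset between the scales is 20·log₁₀(0.775/1.000) = −2.214 dB.
So dBV = +16.5 − 2.214 = +14.29 dBV.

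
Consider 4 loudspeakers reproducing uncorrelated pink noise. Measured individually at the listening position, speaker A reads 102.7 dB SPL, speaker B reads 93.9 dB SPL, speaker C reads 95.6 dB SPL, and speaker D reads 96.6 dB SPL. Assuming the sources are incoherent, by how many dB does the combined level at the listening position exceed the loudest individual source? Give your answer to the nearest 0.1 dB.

Add the sources as powers (linear), then convert back to dB:
L_total = 10·log₁₀(10^(102.7/10) + 10^(93.9/10) + 10^(95.6/10) + 10^(96.6/10)) = 104.67 dB SPL.
Excess over the loudest (102.7 dB): 104.67 − 102.7 = 2.0 dB.

2.0 dB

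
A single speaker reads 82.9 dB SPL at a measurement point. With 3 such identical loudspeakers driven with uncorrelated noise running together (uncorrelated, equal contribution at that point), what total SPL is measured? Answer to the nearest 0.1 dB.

3 equal incoherent sources raise the level by 10·log₁₀(3) = 4.77 dB.
L_total = 82.9 + 4.77 = 87.7 dB SPL.

87.7 dB SPL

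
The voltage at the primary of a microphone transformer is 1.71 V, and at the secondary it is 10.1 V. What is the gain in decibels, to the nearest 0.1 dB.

15.4 dB

Voltage is an amplitude quantity, so gain = 20·log₁₀(V_out/V_in).
20·log₁₀(10.1/1.71) = 20·log₁₀(5.906) = 15.4 dB.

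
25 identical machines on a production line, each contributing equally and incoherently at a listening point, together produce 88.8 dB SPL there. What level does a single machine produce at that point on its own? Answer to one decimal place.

74.8 dB SPL

25 equal incoherent sources add 10·log₁₀(25) = 13.98 dB over one source.
L_one = 88.8 − 13.98 = 74.8 dB SPL.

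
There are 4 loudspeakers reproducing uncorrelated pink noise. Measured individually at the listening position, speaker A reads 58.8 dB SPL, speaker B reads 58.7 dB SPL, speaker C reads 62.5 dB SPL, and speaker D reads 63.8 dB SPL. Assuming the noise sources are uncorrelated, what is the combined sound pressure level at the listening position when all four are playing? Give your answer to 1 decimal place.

67.5 dB SPL

Uncorrelated sources add in intensity (power), not in dB.
L_total = 10·log₁₀(10^(58.8/10) + 10^(58.7/10) + 10^(62.5/10) + 10^(63.8/10)) = 10·log₁₀(5677000) = 67.5 dB SPL.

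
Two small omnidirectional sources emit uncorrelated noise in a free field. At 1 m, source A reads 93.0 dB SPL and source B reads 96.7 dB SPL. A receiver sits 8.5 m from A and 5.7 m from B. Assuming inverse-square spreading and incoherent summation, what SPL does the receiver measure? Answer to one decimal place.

At the listener: L_A = 93.0 − 20·log₁₀(8.5) = 74.41 dB; L_B = 96.7 − 20·log₁₀(5.7) = 81.58 dB.
Combined: 10·log₁₀(10^(74.41/10)+10^(81.58/10)) = 82.3 dB SPL.

82.3 dB SPL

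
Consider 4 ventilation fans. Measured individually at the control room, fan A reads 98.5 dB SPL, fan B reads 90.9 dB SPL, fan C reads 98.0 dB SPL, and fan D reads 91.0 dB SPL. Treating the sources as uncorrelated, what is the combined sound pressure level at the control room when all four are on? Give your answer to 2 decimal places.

102.01 dB SPL

Add the sources as powers (linear), then convert back to dB:
L_total = 10·log₁₀(10^(98.5/10) + 10^(90.9/10) + 10^(98.0/10) + 10^(91.0/10)) = 10·log₁₀(15878000000) = 102.01 dB SPL.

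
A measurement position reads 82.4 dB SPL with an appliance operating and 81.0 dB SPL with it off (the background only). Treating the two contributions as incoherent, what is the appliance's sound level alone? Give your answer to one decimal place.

Remove the background by subtracting linear intensities:
L_src = 10·log₁₀(10^(82.4/10) − 10^(81.0/10)) = 10·log₁₀(47890000) = 76.8 dB SPL.

76.8 dB SPL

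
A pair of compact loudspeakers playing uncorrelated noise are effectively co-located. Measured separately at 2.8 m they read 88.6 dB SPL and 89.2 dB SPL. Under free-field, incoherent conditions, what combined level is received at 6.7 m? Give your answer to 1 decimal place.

84.3 dB SPL

Combined at 2.8 m: 10·log₁₀(10^(88.6/10)+10^(89.2/10)) = 91.92 dB SPL.
Then apply −20·log₁₀(6.7/2.8) = -7.58 dB → 84.3 dB SPL.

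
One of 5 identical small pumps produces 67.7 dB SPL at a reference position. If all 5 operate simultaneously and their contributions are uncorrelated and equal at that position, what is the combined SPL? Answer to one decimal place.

74.7 dB SPL

5 equal incoherent sources raise the level by 10·log₁₀(5) = 6.99 dB.
L_total = 67.7 + 6.99 = 74.7 dB SPL.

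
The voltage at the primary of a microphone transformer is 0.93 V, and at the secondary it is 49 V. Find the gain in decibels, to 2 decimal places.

34.43 dB

For a voltage ratio, dB = 20·log₁₀(V₂/V₁).
20·log₁₀(49/0.93) = 20·log₁₀(52.69) = 34.43 dB.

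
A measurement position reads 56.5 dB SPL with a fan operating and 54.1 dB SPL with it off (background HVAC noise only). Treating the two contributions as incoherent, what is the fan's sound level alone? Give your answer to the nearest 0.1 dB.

52.8 dB SPL

Background correction is a power subtraction:
L_src = 10·log₁₀(10^(56.5/10) − 10^(54.1/10)) = 10·log₁₀(189600) = 52.8 dB SPL.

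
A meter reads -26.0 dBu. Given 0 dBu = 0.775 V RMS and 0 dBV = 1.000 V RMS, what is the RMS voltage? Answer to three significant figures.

0.0388 V

V = 0.775 V × 10^(-26.0/20).
= 0.775 × 0.05012 = 0.0388 V.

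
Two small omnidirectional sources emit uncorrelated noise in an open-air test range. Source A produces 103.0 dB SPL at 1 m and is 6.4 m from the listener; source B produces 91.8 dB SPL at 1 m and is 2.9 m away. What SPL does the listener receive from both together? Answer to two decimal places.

At the listener: L_A = 103.0 − 20·log₁₀(6.4) = 86.876 dB; L_B = 91.8 − 20·log₁₀(2.9) = 82.552 dB.
Combined: 10·log₁₀(10^(86.876/10)+10^(82.552/10)) = 88.24 dB SPL.

88.24 dB SPL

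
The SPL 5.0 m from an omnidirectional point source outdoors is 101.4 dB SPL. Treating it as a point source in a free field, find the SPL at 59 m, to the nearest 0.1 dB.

80.0 dB SPL

For a point source in a free field, ΔL = −20·log₁₀(d₂/d₁).
ΔL = −20·log₁₀(59/5.0) = -21.44 dB, so L₂ = 101.4 + (-21.44) = 80.0 dB SPL.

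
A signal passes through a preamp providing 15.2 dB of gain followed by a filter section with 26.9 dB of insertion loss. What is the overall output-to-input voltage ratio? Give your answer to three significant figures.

Net gain = 15.2 + (−26.9) = -11.7 dB.
Voltage ratio = 10^(-11.7/20) = 0.260.

0.260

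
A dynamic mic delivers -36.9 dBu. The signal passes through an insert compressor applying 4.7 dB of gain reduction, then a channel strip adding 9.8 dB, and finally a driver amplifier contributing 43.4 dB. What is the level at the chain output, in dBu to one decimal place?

+11.6 dBu

Gain stages sum in dB:
-36.9 − 4.7 + 9.8 + 43.4 = +11.6 dBu.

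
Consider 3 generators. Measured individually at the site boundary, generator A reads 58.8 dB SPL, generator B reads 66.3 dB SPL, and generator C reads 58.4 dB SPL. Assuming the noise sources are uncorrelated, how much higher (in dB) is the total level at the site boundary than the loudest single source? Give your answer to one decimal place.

Incoherent sources sum as intensities:
L_total = 10·log₁₀(10^(58.8/10) + 10^(66.3/10) + 10^(58.4/10)) = 67.57 dB SPL.
Excess over the loudest (66.3 dB): 67.57 − 66.3 = 1.3 dB.

1.3 dB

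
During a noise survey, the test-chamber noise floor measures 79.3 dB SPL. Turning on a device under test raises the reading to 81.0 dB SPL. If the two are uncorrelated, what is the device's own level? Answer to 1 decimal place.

Background correction is a power subtraction:
L_src = 10·log₁₀(10^(81.0/10) − 10^(79.3/10)) = 10·log₁₀(40780000) = 76.1 dB SPL.

76.1 dB SPL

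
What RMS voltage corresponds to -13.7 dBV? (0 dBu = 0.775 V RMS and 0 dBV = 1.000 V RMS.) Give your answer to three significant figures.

0.207 V

V = 1.000 V × 10^(-13.7/20).
= 1.000 × 0.2065 = 0.207 V.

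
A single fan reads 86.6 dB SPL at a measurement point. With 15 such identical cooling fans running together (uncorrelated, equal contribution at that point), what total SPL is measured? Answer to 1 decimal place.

98.4 dB SPL

15 equal incoherent sources raise the level by 10·log₁₀(15) = 11.76 dB.
L_total = 86.6 + 11.76 = 98.4 dB SPL.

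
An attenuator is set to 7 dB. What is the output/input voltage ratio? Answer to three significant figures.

0.447

Voltage ratio = 10^(dB/20).
10^(-7/20) = 10^(-0.3500) = 0.447.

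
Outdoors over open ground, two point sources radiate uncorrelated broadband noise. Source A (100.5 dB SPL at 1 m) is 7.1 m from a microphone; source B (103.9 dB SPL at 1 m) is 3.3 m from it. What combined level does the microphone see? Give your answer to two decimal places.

93.94 dB SPL

At the listener: L_A = 100.5 − 20·log₁₀(7.1) = 83.475 dB; L_B = 103.9 − 20·log₁₀(3.3) = 93.530 dB.
Combined: 10·log₁₀(10^(83.475/10)+10^(93.530/10)) = 93.94 dB SPL.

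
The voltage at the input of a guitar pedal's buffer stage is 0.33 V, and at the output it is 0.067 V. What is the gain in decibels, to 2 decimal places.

-13.85 dB

For a voltage ratio, dB = 20·log₁₀(V₂/V₁).
20·log₁₀(0.067/0.33) = 20·log₁₀(0.2030) = -13.85 dB.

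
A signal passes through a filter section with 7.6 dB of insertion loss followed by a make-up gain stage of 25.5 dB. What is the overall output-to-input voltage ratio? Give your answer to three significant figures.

7.85

Net gain = (−7.6) + 25.5 = 17.9 dB.
Voltage ratio = 10^(17.9/20) = 7.85.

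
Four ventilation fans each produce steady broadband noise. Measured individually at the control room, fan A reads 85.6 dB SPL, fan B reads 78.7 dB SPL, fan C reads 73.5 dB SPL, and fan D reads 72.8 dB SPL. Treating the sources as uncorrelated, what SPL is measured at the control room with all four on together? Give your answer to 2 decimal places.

Incoherent sources sum as intensities:
L_total = 10·log₁₀(10^(85.6/10) + 10^(78.7/10) + 10^(73.5/10) + 10^(72.8/10)) = 10·log₁₀(478700000) = 86.80 dB SPL.

86.80 dB SPL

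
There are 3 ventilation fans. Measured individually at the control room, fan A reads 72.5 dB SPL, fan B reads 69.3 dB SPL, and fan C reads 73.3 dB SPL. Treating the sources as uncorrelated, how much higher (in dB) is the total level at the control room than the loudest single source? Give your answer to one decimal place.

Incoherent sources sum as intensities:
L_total = 10·log₁₀(10^(72.5/10) + 10^(69.3/10) + 10^(73.3/10)) = 76.78 dB SPL.
Excess over the loudest (73.3 dB): 76.78 − 73.3 = 3.5 dB.

3.5 dB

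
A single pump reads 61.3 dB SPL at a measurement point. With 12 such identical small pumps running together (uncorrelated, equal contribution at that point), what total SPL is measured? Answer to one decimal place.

72.1 dB SPL

12 equal incoherent sources raise the level by 10·log₁₀(12) = 10.79 dB.
L_total = 61.3 + 10.79 = 72.1 dB SPL.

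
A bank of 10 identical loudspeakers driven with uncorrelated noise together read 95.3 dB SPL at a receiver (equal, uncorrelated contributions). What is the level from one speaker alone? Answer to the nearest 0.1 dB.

10 equal incoherent sources add 10·log₁₀(10) = 10.00 dB over one source.
L_one = 95.3 − 10.00 = 85.3 dB SPL.

85.3 dB SPL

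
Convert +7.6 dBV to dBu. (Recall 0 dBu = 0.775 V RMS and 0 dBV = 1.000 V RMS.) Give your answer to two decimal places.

+9.81 dBu

The offset between the scales is 20·log₁₀(0.775/1.000) = −2.214 dB.
So dBu = +7.6 + 2.214 = +9.81 dBu.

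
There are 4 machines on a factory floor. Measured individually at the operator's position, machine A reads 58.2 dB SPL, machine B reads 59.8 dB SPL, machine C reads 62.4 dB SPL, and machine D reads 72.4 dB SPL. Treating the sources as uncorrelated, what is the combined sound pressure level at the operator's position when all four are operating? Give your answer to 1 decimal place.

73.2 dB SPL

Add the sources as powers (linear), then convert back to dB:
L_total = 10·log₁₀(10^(58.2/10) + 10^(59.8/10) + 10^(62.4/10) + 10^(72.4/10)) = 10·log₁₀(20730000) = 73.2 dB SPL.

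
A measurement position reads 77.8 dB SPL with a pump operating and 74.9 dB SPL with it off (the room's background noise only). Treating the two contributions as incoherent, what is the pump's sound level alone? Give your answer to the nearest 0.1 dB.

74.7 dB SPL

Remove the background by subtracting linear intensities:
L_src = 10·log₁₀(10^(77.8/10) − 10^(74.9/10)) = 10·log₁₀(29350000) = 74.7 dB SPL.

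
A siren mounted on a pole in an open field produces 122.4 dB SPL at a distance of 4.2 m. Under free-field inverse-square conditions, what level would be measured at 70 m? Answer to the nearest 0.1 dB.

For a point source in a free field, ΔL = −20·log₁₀(d₂/d₁).
ΔL = −20·log₁₀(70/4.2) = -24.44 dB, so L₂ = 122.4 + (-24.44) = 98.0 dB SPL.

98.0 dB SPL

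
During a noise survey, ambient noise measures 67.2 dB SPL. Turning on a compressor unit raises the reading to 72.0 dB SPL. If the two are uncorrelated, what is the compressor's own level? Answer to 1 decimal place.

Subtract intensities: L_src = 10·log₁₀(10^(L_total/10) − 10^(L_bg/10)).
L_src = 10·log₁₀(10^(72.0/10) − 10^(67.2/10)) = 10·log₁₀(10600000) = 70.3 dB SPL.

70.3 dB SPL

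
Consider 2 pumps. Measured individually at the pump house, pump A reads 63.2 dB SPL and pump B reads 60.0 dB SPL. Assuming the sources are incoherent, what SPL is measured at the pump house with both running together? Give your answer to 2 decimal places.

64.90 dB SPL

Incoherent sources sum as intensities:
L_total = 10·log₁₀(10^(63.2/10) + 10^(60.0/10)) = 10·log₁₀(3089000) = 64.90 dB SPL.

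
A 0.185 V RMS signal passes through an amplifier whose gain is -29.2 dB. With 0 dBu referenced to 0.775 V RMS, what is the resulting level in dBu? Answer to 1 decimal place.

Input level: 20·log₁₀(0.185/0.775) = -12.44 dBu.
Output: -12.44 − 29.2 = -41.6 dBu.

-41.6 dBu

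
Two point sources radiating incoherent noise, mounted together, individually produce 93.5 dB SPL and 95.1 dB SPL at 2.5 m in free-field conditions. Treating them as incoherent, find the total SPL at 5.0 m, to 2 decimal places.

91.36 dB SPL

Combined at 2.5 m: 10·log₁₀(10^(93.5/10)+10^(95.1/10)) = 97.384 dB SPL.
Then apply −20·log₁₀(5.0/2.5) = -6.021 dB → 91.36 dB SPL.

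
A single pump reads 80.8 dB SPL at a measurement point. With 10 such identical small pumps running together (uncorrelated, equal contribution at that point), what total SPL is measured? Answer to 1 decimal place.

90.8 dB SPL

10 equal incoherent sources raise the level by 10·log₁₀(10) = 10.00 dB.
L_total = 80.8 + 10.00 = 90.8 dB SPL.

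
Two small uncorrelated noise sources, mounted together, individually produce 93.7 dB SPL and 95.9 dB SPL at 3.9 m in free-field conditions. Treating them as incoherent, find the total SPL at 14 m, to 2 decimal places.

Combined at 3.9 m: 10·log₁₀(10^(93.7/10)+10^(95.9/10)) = 97.948 dB SPL.
Then apply −20·log₁₀(14/3.9) = -11.101 dB → 86.85 dB SPL.

86.85 dB SPL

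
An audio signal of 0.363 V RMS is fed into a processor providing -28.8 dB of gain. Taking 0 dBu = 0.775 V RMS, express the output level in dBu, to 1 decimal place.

-35.4 dBu

Input level: 20·log₁₀(0.363/0.775) = -6.59 dBu.
Output: -6.59 − 28.8 = -35.4 dBu.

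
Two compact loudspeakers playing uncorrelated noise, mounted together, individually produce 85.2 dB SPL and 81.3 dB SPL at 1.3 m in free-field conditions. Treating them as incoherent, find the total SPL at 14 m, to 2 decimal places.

66.04 dB SPL

Combined at 1.3 m: 10·log₁₀(10^(85.2/10)+10^(81.3/10)) = 86.684 dB SPL.
Then apply −20·log₁₀(14/1.3) = -20.644 dB → 66.04 dB SPL.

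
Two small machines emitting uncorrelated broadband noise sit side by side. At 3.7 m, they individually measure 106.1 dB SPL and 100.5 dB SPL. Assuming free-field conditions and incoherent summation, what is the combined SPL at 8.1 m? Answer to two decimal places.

100.35 dB SPL

Combined at 3.7 m: 10·log₁₀(10^(106.1/10)+10^(100.5/10)) = 107.157 dB SPL.
Then apply −20·log₁₀(8.1/3.7) = -6.806 dB → 100.35 dB SPL.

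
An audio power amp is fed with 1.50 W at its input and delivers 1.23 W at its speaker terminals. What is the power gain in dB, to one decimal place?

-0.9 dB

Power is a power quantity, so gain = 10·log₁₀(P_out/P_in).
10·log₁₀(1.23/1.50) = 10·log₁₀(0.8200) = -0.9 dB.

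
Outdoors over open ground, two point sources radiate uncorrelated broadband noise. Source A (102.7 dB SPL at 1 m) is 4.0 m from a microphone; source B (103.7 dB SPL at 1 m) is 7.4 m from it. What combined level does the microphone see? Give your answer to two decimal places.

At the listener: L_A = 102.7 − 20·log₁₀(4.0) = 90.659 dB; L_B = 103.7 − 20·log₁₀(7.4) = 86.315 dB.
Combined: 10·log₁₀(10^(90.659/10)+10^(86.315/10)) = 92.02 dB SPL.

92.02 dB SPL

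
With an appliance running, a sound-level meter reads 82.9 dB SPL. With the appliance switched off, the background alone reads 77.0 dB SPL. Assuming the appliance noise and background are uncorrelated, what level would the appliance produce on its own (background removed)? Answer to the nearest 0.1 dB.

81.6 dB SPL

Remove the background by subtracting linear intensities:
L_src = 10·log₁₀(10^(82.9/10) − 10^(77.0/10)) = 10·log₁₀(144900000) = 81.6 dB SPL.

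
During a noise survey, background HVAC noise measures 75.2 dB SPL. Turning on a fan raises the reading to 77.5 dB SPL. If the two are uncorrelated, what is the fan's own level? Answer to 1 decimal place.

Remove the background by subtracting linear intensities:
L_src = 10·log₁₀(10^(77.5/10) − 10^(75.2/10)) = 10·log₁₀(23120000) = 73.6 dB SPL.

73.6 dB SPL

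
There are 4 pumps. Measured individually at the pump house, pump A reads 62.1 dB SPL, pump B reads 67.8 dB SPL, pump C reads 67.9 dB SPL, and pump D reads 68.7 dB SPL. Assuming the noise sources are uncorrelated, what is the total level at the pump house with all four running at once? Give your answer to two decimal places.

Add the sources as powers (linear), then convert back to dB:
L_total = 10·log₁₀(10^(62.1/10) + 10^(67.8/10) + 10^(67.9/10) + 10^(68.7/10)) = 10·log₁₀(21230000) = 73.27 dB SPL.

73.27 dB SPL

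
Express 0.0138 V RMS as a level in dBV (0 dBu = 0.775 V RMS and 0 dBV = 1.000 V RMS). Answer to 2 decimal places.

dBV = 20·log₁₀(V / 1.000 V).
20·log₁₀(0.0138/1.000) = -37.20 dBV.

-37.20 dBV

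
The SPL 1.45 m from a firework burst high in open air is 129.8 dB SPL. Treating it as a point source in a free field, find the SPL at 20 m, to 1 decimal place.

Inverse-square spreading gives ΔL = −20·log₁₀(d₂/d₁).
ΔL = −20·log₁₀(20/1.45) = -22.79 dB, so L₂ = 129.8 + (-22.79) = 107.0 dB SPL.

107.0 dB SPL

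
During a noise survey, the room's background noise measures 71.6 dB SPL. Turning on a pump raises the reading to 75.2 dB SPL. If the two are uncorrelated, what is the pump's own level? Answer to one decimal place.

72.7 dB SPL

Remove the background by subtracting linear intensities:
L_src = 10·log₁₀(10^(75.2/10) − 10^(71.6/10)) = 10·log₁₀(18660000) = 72.7 dB SPL.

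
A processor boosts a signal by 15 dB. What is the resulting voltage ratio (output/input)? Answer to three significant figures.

5.62

Voltage ratio = 10^(dB/20).
10^(15/20) = 10^(0.7500) = 5.62.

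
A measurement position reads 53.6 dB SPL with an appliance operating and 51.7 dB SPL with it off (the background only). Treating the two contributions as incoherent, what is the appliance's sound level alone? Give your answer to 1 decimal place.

Subtract intensities: L_src = 10·log₁₀(10^(L_total/10) − 10^(L_bg/10)).
L_src = 10·log₁₀(10^(53.6/10) − 10^(51.7/10)) = 10·log₁₀(81180) = 49.1 dB SPL.

49.1 dB SPL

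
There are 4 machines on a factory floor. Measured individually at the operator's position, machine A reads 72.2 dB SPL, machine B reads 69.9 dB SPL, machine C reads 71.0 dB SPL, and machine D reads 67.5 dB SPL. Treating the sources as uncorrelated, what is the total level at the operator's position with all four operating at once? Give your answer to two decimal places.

76.49 dB SPL

Uncorrelated sources add in intensity (power), not in dB.
L_total = 10·log₁₀(10^(72.2/10) + 10^(69.9/10) + 10^(71.0/10) + 10^(67.5/10)) = 10·log₁₀(44580000) = 76.49 dB SPL.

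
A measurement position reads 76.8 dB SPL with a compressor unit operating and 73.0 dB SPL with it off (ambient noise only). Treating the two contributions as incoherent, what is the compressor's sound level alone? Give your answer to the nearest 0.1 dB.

Background correction is a power subtraction:
L_src = 10·log₁₀(10^(76.8/10) − 10^(73.0/10)) = 10·log₁₀(27910000) = 74.5 dB SPL.

74.5 dB SPL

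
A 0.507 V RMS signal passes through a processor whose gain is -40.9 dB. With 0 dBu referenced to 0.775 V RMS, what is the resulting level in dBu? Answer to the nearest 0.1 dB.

Input level: 20·log₁₀(0.507/0.775) = -3.69 dBu.
Output: -3.69 − 40.9 = -44.6 dBu.

-44.6 dBu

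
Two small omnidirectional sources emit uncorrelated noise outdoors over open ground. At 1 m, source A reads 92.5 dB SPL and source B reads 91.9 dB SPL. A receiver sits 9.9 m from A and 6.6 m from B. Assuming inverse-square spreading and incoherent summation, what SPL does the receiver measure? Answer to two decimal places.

At the listener: L_A = 92.5 − 20·log₁₀(9.9) = 72.587 dB; L_B = 91.9 − 20·log₁₀(6.6) = 75.509 dB.
Combined: 10·log₁₀(10^(72.587/10)+10^(75.509/10)) = 77.30 dB SPL.

77.30 dB SPL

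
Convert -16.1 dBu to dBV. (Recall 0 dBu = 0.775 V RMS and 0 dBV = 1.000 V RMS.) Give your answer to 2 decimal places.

-18.31 dBV

The offset between the scales is 20·log₁₀(0.775/1.000) = −2.214 dB.
So dBV = -16.1 − 2.214 = -18.31 dBV.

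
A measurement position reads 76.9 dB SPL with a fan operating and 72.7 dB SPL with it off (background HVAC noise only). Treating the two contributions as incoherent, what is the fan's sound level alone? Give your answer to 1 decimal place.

74.8 dB SPL

Subtract intensities: L_src = 10·log₁₀(10^(L_total/10) − 10^(L_bg/10)).
L_src = 10·log₁₀(10^(76.9/10) − 10^(72.7/10)) = 10·log₁₀(30360000) = 74.8 dB SPL.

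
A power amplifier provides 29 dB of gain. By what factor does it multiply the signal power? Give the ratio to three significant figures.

794

Power ratio = 10^(dB/10).
10^(29/10) = 10^(2.900) = 794.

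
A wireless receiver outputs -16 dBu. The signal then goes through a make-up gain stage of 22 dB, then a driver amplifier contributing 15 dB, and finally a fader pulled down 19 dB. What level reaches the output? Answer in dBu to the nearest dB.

+2 dBu

Gain stages sum in dB:
-16 + 22 + 15 − 19 = +2 dBu.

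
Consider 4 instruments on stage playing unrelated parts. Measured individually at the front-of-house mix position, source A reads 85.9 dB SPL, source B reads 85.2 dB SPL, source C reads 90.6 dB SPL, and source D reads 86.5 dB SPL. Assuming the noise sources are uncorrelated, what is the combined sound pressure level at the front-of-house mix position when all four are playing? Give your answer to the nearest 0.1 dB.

93.6 dB SPL

Incoherent sources sum as intensities:
L_total = 10·log₁₀(10^(85.9/10) + 10^(85.2/10) + 10^(90.6/10) + 10^(86.5/10)) = 10·log₁₀(2315000000) = 93.6 dB SPL.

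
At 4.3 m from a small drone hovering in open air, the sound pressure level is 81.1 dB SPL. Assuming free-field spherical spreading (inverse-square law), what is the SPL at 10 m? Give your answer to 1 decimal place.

Free-field point source: level drops by 20·log₁₀ of the distance ratio.
ΔL = −20·log₁₀(10/4.3) = -7.33 dB, so L₂ = 81.1 + (-7.33) = 73.8 dB SPL.

73.8 dB SPL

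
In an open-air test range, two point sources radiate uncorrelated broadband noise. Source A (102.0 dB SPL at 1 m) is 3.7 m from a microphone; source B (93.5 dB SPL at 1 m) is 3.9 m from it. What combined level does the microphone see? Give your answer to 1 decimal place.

91.2 dB SPL

At the listener: L_A = 102.0 − 20·log₁₀(3.7) = 90.64 dB; L_B = 93.5 − 20·log₁₀(3.9) = 81.68 dB.
Combined: 10·log₁₀(10^(90.64/10)+10^(81.68/10)) = 91.2 dB SPL.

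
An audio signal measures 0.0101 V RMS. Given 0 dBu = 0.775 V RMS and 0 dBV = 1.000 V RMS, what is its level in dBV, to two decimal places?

dBV = 20·log₁₀(V / 1.000 V).
20·log₁₀(0.0101/1.000) = -39.91 dBV.

-39.91 dBV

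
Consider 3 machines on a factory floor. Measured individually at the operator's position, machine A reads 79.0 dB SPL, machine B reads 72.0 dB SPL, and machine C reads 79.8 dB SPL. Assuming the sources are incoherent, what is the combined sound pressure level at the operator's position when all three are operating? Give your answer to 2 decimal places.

Incoherent sources sum as intensities:
L_total = 10·log₁₀(10^(79.0/10) + 10^(72.0/10) + 10^(79.8/10)) = 10·log₁₀(190800000) = 82.81 dB SPL.

82.81 dB SPL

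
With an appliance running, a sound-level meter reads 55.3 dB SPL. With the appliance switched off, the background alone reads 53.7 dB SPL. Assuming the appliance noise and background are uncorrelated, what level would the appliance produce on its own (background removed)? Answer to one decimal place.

50.2 dB SPL

Subtract intensities: L_src = 10·log₁₀(10^(L_total/10) − 10^(L_bg/10)).
L_src = 10·log₁₀(10^(55.3/10) − 10^(53.7/10)) = 10·log₁₀(104400) = 50.2 dB SPL.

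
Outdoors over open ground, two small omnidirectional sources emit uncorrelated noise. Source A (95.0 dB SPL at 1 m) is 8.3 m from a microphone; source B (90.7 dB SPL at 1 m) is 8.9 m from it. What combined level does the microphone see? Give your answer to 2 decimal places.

At the listener: L_A = 95.0 − 20·log₁₀(8.3) = 76.618 dB; L_B = 90.7 − 20·log₁₀(8.9) = 71.712 dB.
Combined: 10·log₁₀(10^(76.618/10)+10^(71.712/10)) = 77.83 dB SPL.

77.83 dB SPL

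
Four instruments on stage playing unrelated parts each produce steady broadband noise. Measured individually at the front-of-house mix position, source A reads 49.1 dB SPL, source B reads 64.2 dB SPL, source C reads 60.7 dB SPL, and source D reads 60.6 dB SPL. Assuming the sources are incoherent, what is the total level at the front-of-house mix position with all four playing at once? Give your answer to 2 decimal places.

Uncorrelated sources add in intensity (power), not in dB.
L_total = 10·log₁₀(10^(49.1/10) + 10^(64.2/10) + 10^(60.7/10) + 10^(60.6/10)) = 10·log₁₀(5035000) = 67.02 dB SPL.

67.02 dB SPL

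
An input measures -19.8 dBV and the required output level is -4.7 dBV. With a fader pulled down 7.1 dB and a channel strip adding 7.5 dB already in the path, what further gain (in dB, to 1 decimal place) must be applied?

14.7 dB

The required make-up gain is the shortfall in the dB sum.
G = -4.7 − (-19.8) + 7.1 − 7.5 = 14.7 dB.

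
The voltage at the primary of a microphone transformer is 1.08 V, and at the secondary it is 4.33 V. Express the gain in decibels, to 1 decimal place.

12.1 dB

Voltage ratio → dB uses the 20·log₁₀ form:
20·log₁₀(4.33/1.08) = 20·log₁₀(4.009) = 12.1 dB.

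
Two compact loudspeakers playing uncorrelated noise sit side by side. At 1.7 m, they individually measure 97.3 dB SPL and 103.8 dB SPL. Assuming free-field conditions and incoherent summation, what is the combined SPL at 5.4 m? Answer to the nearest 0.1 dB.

Combined at 1.7 m: 10·log₁₀(10^(97.3/10)+10^(103.8/10)) = 104.68 dB SPL.
Then apply −20·log₁₀(5.4/1.7) = -10.04 dB → 94.6 dB SPL.

94.6 dB SPL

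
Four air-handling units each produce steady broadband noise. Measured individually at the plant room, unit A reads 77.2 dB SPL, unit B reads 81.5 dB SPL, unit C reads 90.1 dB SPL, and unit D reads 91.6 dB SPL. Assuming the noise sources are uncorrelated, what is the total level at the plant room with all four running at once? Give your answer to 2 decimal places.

94.25 dB SPL

Uncorrelated sources add in intensity (power), not in dB.
L_total = 10·log₁₀(10^(77.2/10) + 10^(81.5/10) + 10^(90.1/10) + 10^(91.6/10)) = 10·log₁₀(2662000000) = 94.25 dB SPL.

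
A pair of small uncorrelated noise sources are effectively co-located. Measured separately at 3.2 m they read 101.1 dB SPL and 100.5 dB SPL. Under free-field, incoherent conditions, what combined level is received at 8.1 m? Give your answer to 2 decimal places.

95.75 dB SPL

Combined at 3.2 m: 10·log₁₀(10^(101.1/10)+10^(100.5/10)) = 103.821 dB SPL.
Then apply −20·log₁₀(8.1/3.2) = -8.067 dB → 95.75 dB SPL.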